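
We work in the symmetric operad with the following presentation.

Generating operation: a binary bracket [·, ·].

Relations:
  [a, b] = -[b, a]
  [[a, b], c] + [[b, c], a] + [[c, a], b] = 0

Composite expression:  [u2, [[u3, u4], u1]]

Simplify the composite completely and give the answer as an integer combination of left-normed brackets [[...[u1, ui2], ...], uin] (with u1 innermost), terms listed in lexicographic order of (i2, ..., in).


[[[u1, u3], u4], u2] - [[[u1, u4], u3], u2]


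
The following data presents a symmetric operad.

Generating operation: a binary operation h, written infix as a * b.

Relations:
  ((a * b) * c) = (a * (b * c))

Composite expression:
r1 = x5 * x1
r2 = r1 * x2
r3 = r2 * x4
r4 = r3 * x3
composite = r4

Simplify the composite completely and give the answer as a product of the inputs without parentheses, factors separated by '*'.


Key point: h is associative — brackets drop, the x-order remains.
(x5 * x1) unparenthesizes to x5 * x1
((x5 * x1) * x2) unparenthesizes to x5 * x1 * x2
(((x5 * x1) * x2) * x4) unparenthesizes to x5 * x1 * x2 * x4
((((x5 * x1) * x2) * x4) * x3) unparenthesizes to x5 * x1 * x2 * x4 * x3

x5 * x1 * x2 * x4 * x3


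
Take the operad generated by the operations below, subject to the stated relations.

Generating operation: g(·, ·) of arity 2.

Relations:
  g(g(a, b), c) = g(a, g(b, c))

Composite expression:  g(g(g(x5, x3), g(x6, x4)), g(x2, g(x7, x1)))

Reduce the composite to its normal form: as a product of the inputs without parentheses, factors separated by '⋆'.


x5 ⋆ x3 ⋆ x6 ⋆ x4 ⋆ x2 ⋆ x7 ⋆ x1


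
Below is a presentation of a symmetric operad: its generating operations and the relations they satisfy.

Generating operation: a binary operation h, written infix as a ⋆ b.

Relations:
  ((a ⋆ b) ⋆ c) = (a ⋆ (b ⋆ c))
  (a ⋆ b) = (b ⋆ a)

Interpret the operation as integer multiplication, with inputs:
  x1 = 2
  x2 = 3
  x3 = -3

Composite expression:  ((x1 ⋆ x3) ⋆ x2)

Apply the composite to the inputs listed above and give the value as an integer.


-18

(x1 ⋆ x3) = -6
((x1 ⋆ x3) ⋆ x2) = -18


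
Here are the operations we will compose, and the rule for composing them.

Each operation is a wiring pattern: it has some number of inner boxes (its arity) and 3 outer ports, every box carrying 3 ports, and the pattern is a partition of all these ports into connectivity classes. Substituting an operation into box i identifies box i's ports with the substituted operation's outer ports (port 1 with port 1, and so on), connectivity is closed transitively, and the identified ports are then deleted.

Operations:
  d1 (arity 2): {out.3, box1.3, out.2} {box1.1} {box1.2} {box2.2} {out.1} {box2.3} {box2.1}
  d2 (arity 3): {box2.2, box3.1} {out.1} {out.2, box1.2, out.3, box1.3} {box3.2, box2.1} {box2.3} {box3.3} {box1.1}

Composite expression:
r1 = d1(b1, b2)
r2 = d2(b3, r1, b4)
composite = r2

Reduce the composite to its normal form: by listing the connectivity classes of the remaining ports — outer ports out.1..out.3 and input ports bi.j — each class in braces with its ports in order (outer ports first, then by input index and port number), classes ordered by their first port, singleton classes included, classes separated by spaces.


{out.1} {out.2, out.3, b3.2, b3.3} {b1.1} {b1.2} {b1.3, b4.1} {b2.1} {b2.2} {b2.3} {b3.1} {b4.2} {b4.3}

Reachability decides: close wires over d2-identified ports.
the subtree at d1 composes to {out.1} {out.2, out.3, b1.3} {b1.1} {b1.2} {b2.1} {b2.2} {b2.3} on (b1, b2); out.j = own outer ports
the subtree at d2 composes to {out.1} {out.2, out.3, b3.2, b3.3} {b1.1} {b1.2} {b1.3, b4.1} {b2.1} {b2.2} {b2.3} {b3.1} {b4.2} {b4.3} on (b3, b1, b2, b4); out.j = own outer ports


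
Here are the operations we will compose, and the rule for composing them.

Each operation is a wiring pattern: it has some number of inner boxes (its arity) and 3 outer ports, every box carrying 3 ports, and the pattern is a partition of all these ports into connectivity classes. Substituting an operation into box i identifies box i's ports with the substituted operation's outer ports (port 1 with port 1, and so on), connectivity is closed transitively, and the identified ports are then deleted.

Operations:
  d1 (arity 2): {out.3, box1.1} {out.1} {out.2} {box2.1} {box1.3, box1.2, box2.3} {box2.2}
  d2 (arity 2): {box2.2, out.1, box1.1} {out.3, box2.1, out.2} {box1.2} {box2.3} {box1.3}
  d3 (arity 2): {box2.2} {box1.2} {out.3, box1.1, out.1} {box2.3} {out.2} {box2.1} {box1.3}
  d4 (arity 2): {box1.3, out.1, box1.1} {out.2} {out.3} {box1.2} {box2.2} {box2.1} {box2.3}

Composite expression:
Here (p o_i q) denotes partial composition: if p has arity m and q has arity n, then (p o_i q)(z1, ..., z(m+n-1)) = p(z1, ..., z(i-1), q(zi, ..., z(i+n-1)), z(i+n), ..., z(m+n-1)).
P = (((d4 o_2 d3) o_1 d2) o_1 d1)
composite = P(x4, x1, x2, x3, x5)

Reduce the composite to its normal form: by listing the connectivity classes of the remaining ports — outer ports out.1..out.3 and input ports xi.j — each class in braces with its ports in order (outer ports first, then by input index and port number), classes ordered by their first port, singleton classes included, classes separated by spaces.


After gluing at d4, chains via deleted ports link the x-ports.
d1 over (x4, x1) gives {out.1} {out.2} {out.3, x4.1} {x1.1} {x1.2} {x1.3, x4.2, x4.3}, out.j being that stage's outer ports
d2 over (x4, x1, x2) gives {out.1, x2.2} {out.2, out.3, x2.1} {x1.1} {x1.2} {x1.3, x4.2, x4.3} {x2.3} {x4.1}, out.j being that stage's outer ports
d3 over (x3, x5) gives {out.1, out.3, x3.1} {out.2} {x3.2} {x3.3} {x5.1} {x5.2} {x5.3}, out.j being that stage's outer ports
d4 over (x4, x1, x2, x3, x5) gives {out.1, x2.1, x2.2} {out.2} {out.3} {x1.1} {x1.2} {x1.3, x4.2, x4.3} {x2.3} {x3.1} {x3.2} {x3.3} {x4.1} {x5.1} {x5.2} {x5.3}, out.j being that stage's outer ports

{out.1, x2.1, x2.2} {out.2} {out.3} {x1.1} {x1.2} {x1.3, x4.2, x4.3} {x2.3} {x3.1} {x3.2} {x3.3} {x4.1} {x5.1} {x5.2} {x5.3}


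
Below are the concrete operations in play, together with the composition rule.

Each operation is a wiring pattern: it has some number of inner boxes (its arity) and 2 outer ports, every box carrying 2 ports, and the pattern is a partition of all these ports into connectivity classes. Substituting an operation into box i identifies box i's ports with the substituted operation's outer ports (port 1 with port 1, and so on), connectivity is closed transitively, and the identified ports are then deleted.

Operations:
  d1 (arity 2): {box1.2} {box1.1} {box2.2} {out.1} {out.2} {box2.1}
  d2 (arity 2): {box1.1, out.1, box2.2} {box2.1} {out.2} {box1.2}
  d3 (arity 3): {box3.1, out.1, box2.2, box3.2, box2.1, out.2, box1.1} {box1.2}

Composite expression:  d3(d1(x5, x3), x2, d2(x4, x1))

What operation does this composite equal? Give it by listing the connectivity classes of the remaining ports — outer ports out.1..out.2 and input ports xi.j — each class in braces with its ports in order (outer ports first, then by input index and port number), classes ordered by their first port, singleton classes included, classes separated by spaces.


{out.1, out.2, x1.2, x2.1, x2.2, x4.1} {x1.1} {x3.1} {x3.2} {x4.2} {x5.1} {x5.2}

Reachability decides: close wires over d3-identified ports.
the subtree at d1 composes to {out.1} {out.2} {x3.1} {x3.2} {x5.1} {x5.2} on (x5, x3); out.j = own outer ports
the subtree at d2 composes to {out.1, x1.2, x4.1} {out.2} {x1.1} {x4.2} on (x4, x1); out.j = own outer ports
the subtree at d3 composes to {out.1, out.2, x1.2, x2.1, x2.2, x4.1} {x1.1} {x3.1} {x3.2} {x4.2} {x5.1} {x5.2} on (x5, x3, x2, x4, x1); out.j = own outer ports


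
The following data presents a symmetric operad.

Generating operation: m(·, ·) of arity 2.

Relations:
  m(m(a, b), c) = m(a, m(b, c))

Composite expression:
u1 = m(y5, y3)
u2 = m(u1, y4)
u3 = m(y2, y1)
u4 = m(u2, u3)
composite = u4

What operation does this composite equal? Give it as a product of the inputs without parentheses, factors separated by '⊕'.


y5 ⊕ y3 ⊕ y4 ⊕ y2 ⊕ y1

All parenthesizations of m agree; list the y-inputs left to right.
m(y5, y3) reduces to y5 ⊕ y3
m(m(y5, y3), y4) reduces to y5 ⊕ y3 ⊕ y4
m(y2, y1) reduces to y2 ⊕ y1
m(m(m(y5, y3), y4), m(y2, y1)) reduces to y5 ⊕ y3 ⊕ y4 ⊕ y2 ⊕ y1


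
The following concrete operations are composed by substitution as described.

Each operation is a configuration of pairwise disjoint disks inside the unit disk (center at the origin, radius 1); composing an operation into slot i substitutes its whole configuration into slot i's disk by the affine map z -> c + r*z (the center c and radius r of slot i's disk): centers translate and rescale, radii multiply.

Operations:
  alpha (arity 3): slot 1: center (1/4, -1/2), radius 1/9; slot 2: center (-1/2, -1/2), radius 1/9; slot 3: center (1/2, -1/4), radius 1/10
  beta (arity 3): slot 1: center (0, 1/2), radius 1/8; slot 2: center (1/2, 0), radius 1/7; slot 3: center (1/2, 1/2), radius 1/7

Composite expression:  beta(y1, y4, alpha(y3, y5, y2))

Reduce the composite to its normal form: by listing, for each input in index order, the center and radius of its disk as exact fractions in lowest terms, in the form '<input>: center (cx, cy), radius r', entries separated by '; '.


y1: center (0, 1/2), radius 1/8; y2: center (4/7, 13/28), radius 1/70; y3: center (15/28, 3/7), radius 1/63; y4: center (1/2, 0), radius 1/7; y5: center (3/7, 3/7), radius 1/63

Each y-disk chains the slot maps above it in beta; radii multiply.
y1: after 1 affine step, its disk has center (0, 1/2), radius 1/8
y4: after 1 affine step, its disk has center (1/2, 0), radius 1/7
y3: after 2 affine steps, its disk has center (15/28, 3/7), radius 1/63
y5: after 2 affine steps, its disk has center (3/7, 3/7), radius 1/63
y2: after 2 affine steps, its disk has center (4/7, 13/28), radius 1/70


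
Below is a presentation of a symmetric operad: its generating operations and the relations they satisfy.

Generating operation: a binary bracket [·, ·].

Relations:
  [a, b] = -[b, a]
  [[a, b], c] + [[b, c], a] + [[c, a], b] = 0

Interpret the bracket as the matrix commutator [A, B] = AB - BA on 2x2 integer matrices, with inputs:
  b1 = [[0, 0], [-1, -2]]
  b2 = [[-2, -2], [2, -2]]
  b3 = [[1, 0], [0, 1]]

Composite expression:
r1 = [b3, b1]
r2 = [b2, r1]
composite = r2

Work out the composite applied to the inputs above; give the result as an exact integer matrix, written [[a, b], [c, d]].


[b3, b1] = [[0, 0], [0, 0]]
[b2, [b3, b1]] = [[0, 0], [0, 0]]

[[0, 0], [0, 0]]


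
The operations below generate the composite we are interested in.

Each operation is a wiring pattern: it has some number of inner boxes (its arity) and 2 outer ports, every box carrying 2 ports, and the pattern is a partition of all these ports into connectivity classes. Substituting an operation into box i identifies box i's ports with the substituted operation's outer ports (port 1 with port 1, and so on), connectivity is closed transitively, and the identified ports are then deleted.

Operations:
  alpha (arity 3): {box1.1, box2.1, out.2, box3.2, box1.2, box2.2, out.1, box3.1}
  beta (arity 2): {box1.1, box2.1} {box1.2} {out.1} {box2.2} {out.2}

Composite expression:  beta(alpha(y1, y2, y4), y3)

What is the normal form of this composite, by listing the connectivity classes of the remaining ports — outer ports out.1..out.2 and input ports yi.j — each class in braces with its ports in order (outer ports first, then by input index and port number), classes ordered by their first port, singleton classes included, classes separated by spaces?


{out.1} {out.2} {y1.1, y1.2, y2.1, y2.2, y3.1, y4.1, y4.2} {y3.2}

After gluing at beta, chains via deleted ports link the y-ports.
after alpha, the pattern on (y1, y2, y4) reads {out.1, out.2, y1.1, y1.2, y2.1, y2.2, y4.1, y4.2} (out.j = its outer ports)
after beta, the pattern on (y1, y2, y4, y3) reads {out.1} {out.2} {y1.1, y1.2, y2.1, y2.2, y3.1, y4.1, y4.2} {y3.2} (out.j = its outer ports)


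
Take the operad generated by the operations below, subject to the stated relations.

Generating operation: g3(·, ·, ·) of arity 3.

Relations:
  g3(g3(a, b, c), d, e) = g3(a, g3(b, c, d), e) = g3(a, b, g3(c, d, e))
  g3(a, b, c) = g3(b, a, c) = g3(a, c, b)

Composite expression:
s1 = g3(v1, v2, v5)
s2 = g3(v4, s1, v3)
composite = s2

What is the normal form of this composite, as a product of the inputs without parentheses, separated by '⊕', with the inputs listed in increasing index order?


Both nesting and order wash out for g3; what remains is which v's occur.
g3(v1, v2, v5) flattens to v1 ⊕ v2 ⊕ v5
g3(v4, g3(v1, v2, v5), v3) flattens to v4 ⊕ v1 ⊕ v2 ⊕ v5 ⊕ v3
sorting the factors by input index: v1 ⊕ v2 ⊕ v3 ⊕ v4 ⊕ v5

v1 ⊕ v2 ⊕ v3 ⊕ v4 ⊕ v5


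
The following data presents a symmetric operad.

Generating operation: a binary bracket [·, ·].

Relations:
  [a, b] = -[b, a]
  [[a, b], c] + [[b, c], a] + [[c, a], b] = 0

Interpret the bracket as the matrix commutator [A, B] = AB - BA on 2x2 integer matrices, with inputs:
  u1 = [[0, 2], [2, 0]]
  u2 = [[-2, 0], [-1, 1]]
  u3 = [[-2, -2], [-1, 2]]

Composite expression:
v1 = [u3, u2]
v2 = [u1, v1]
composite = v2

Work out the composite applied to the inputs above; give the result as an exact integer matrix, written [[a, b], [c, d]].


[u3, u2] = [[2, -6], [-1, -2]]
[u1, [u3, u2]] = [[10, -8], [8, -10]]

[[10, -8], [8, -10]]


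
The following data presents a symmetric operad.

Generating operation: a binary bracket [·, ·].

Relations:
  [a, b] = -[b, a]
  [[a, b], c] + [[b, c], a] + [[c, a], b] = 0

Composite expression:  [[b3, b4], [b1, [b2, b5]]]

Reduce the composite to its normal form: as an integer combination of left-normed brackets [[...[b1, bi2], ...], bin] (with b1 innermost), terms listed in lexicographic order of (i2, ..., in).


-[[[[b1, b2], b5], b3], b4] + [[[[b1, b2], b5], b4], b3] + [[[[b1, b5], b2], b3], b4] - [[[[b1, b5], b2], b4], b3]


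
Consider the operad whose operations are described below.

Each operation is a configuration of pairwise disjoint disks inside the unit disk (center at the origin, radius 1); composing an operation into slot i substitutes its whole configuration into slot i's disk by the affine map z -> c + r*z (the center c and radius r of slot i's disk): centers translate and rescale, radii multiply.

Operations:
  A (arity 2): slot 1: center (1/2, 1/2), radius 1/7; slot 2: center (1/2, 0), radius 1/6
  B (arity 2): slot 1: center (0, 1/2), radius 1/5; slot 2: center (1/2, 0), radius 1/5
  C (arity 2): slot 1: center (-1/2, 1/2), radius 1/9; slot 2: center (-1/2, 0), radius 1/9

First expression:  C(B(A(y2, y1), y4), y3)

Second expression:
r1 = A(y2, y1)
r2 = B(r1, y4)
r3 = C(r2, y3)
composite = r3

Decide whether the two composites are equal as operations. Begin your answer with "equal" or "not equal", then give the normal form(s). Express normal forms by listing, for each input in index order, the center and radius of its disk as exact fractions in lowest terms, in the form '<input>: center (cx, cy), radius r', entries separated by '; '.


equal; the common form is y1: center (-22/45, 5/9), radius 1/270; y2: center (-22/45, 17/30), radius 1/315; y3: center (-1/2, 0), radius 1/9; y4: center (-4/9, 1/2), radius 1/45

In normal form, the first expression is y1: center (-22/45, 5/9), radius 1/270; y2: center (-22/45, 17/30), radius 1/315; y3: center (-1/2, 0), radius 1/9; y4: center (-4/9, 1/2), radius 1/45
In normal form, the second expression is y1: center (-22/45, 5/9), radius 1/270; y2: center (-22/45, 17/30), radius 1/315; y3: center (-1/2, 0), radius 1/9; y4: center (-4/9, 1/2), radius 1/45
Both agree, so they are equal.


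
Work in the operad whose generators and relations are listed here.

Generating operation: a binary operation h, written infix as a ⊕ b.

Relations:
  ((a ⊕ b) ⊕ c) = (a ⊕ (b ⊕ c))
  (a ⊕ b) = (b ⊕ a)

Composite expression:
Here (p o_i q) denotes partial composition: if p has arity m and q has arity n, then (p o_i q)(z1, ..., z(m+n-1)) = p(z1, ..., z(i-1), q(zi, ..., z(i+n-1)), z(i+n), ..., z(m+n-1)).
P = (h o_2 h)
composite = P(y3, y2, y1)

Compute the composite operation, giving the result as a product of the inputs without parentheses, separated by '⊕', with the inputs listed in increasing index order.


y1 ⊕ y2 ⊕ y3


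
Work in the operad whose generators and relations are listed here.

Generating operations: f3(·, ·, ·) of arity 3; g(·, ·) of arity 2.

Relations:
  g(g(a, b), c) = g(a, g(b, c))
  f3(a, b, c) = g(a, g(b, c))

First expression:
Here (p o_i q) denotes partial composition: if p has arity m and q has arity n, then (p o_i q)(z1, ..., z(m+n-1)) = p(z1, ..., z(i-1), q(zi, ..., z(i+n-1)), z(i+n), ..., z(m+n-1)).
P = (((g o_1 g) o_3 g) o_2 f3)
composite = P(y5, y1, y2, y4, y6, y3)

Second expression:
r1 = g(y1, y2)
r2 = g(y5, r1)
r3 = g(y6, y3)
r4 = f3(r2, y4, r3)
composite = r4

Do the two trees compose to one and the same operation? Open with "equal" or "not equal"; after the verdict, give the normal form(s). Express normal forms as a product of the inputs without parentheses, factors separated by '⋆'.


equal; both compose to y5 ⋆ y1 ⋆ y2 ⋆ y4 ⋆ y6 ⋆ y3


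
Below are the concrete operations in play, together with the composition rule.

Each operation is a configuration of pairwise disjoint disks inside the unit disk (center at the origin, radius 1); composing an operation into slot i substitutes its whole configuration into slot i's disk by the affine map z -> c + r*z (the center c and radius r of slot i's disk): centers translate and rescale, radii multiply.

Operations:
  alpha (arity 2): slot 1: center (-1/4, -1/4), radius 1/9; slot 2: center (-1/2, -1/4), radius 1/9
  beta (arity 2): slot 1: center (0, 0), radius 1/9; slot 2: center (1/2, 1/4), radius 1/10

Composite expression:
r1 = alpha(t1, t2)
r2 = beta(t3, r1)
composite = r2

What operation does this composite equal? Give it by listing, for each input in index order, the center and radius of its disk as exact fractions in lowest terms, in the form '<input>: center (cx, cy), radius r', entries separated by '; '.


Below beta, radii multiply path by path; the t-disk centers shift.
input t3: composing its 1 substitution step yields center (0, 0), radius 1/9
input t1: composing its 2 substitution steps yields center (19/40, 9/40), radius 1/90
input t2: composing its 2 substitution steps yields center (9/20, 9/40), radius 1/90

t1: center (19/40, 9/40), radius 1/90; t2: center (9/20, 9/40), radius 1/90; t3: center (0, 0), radius 1/9


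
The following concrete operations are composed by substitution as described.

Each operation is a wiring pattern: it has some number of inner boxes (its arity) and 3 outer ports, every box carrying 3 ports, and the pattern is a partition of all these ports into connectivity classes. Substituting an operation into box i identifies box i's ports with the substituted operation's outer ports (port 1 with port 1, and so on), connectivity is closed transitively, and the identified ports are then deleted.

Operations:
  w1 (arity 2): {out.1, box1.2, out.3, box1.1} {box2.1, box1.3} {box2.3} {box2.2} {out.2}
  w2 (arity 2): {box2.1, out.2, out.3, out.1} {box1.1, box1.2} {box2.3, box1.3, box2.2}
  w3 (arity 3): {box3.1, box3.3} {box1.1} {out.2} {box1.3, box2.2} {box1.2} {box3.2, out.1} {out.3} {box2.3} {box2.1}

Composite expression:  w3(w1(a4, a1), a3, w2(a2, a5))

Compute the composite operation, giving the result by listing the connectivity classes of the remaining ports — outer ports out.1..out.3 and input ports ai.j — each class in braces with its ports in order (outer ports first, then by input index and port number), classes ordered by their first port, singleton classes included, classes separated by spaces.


After gluing at w3, chains via deleted ports link the a-ports.
through w1, on inputs (a4, a1): {out.1, out.3, a4.1, a4.2} {out.2} {a1.1, a4.3} {a1.2} {a1.3} (out.j = stage outer ports)
through w2, on inputs (a2, a5): {out.1, out.2, out.3, a5.1} {a2.1, a2.2} {a2.3, a5.2, a5.3} (out.j = stage outer ports)
through w3, on inputs (a4, a1, a3, a2, a5): {out.1, a5.1} {out.2} {out.3} {a1.1, a4.3} {a1.2} {a1.3} {a2.1, a2.2} {a2.3, a5.2, a5.3} {a3.1} {a3.2, a4.1, a4.2} {a3.3} (out.j = stage outer ports)

{out.1, a5.1} {out.2} {out.3} {a1.1, a4.3} {a1.2} {a1.3} {a2.1, a2.2} {a2.3, a5.2, a5.3} {a3.1} {a3.2, a4.1, a4.2} {a3.3}


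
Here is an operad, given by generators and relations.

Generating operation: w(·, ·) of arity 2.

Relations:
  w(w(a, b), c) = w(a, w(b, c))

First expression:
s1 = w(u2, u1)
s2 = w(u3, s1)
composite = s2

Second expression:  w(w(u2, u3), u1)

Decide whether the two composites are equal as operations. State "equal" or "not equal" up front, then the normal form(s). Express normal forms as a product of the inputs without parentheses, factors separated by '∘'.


The first expression, normalized: u3 ∘ u2 ∘ u1
The second expression, normalized: u2 ∘ u3 ∘ u1
No match — not equal.

not equal: they reduce to u3 ∘ u2 ∘ u1 and u2 ∘ u3 ∘ u1


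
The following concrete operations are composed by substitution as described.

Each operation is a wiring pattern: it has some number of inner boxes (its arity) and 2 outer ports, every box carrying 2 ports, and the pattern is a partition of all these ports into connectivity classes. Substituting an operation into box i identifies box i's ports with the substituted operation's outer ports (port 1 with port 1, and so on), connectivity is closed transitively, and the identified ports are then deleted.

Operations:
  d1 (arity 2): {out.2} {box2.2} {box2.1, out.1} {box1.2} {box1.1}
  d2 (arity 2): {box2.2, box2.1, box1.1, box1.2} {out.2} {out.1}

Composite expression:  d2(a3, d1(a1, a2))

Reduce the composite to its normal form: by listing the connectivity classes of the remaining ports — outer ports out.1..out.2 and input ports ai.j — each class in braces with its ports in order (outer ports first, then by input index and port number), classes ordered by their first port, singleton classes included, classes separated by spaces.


{out.1} {out.2} {a1.1} {a1.2} {a2.1, a3.1, a3.2} {a2.2}


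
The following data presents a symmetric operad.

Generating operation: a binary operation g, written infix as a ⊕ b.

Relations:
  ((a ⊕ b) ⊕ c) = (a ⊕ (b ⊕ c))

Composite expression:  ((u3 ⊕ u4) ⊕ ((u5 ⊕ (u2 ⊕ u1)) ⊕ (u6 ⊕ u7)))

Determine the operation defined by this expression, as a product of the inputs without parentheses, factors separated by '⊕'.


u3 ⊕ u4 ⊕ u5 ⊕ u2 ⊕ u1 ⊕ u6 ⊕ u7

Under associativity of g, the answer is the u's in reading order.
(u3 ⊕ u4) unparenthesizes to u3 ⊕ u4
(u2 ⊕ u1) unparenthesizes to u2 ⊕ u1
(u5 ⊕ (u2 ⊕ u1)) unparenthesizes to u5 ⊕ u2 ⊕ u1
(u6 ⊕ u7) unparenthesizes to u6 ⊕ u7
((u5 ⊕ (u2 ⊕ u1)) ⊕ (u6 ⊕ u7)) unparenthesizes to u5 ⊕ u2 ⊕ u1 ⊕ u6 ⊕ u7
((u3 ⊕ u4) ⊕ ((u5 ⊕ (u2 ⊕ u1)) ⊕ (u6 ⊕ u7))) unparenthesizes to u3 ⊕ u4 ⊕ u5 ⊕ u2 ⊕ u1 ⊕ u6 ⊕ u7


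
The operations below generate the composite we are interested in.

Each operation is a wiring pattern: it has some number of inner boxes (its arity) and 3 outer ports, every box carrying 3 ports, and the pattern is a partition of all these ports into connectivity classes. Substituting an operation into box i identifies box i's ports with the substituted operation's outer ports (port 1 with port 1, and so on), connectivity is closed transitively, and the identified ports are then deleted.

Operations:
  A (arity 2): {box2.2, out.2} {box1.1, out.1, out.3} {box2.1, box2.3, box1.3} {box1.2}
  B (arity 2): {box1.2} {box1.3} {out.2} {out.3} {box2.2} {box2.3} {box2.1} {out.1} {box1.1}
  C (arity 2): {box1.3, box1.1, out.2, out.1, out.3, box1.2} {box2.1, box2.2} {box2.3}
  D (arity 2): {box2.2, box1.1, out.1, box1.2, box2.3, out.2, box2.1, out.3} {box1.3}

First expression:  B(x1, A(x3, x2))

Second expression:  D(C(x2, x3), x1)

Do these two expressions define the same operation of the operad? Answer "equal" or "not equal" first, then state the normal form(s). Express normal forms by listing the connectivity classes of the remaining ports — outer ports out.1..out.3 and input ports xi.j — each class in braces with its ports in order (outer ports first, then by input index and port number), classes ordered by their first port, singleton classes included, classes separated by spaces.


not equal — first {out.1} {out.2} {out.3} {x1.1} {x1.2} {x1.3} {x2.1, x2.3, x3.3} {x2.2} {x3.1} {x3.2}, second {out.1, out.2, out.3, x1.1, x1.2, x1.3, x2.1, x2.2, x2.3} {x3.1, x3.2} {x3.3}

The first expression reduces to {out.1} {out.2} {out.3} {x1.1} {x1.2} {x1.3} {x2.1, x2.3, x3.3} {x2.2} {x3.1} {x3.2}
The second expression reduces to {out.1, out.2, out.3, x1.1, x1.2, x1.3, x2.1, x2.2, x2.3} {x3.1, x3.2} {x3.3}
The forms do not match — not equal.


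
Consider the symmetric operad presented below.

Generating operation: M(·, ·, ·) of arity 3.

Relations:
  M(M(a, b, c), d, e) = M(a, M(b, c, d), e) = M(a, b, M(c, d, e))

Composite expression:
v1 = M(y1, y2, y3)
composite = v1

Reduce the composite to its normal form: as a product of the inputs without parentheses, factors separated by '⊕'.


y1 ⊕ y2 ⊕ y3


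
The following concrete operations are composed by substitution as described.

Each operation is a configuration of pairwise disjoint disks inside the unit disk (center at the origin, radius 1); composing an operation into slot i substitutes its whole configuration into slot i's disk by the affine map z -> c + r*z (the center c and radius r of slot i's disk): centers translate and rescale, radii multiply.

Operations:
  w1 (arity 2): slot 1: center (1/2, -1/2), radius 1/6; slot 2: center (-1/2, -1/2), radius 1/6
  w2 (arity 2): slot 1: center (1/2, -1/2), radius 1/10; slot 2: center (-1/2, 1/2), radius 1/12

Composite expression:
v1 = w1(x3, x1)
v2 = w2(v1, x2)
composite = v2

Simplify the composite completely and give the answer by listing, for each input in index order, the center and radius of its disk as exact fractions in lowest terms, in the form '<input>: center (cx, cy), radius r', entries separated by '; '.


x1: center (9/20, -11/20), radius 1/60; x2: center (-1/2, 1/2), radius 1/12; x3: center (11/20, -11/20), radius 1/60

Each x-disk chains the slot maps above it in w2; radii multiply.
tracing x3 down its 2-map path: center (11/20, -11/20), radius 1/60
tracing x1 down its 2-map path: center (9/20, -11/20), radius 1/60
tracing x2 down its 1-map path: center (-1/2, 1/2), radius 1/12


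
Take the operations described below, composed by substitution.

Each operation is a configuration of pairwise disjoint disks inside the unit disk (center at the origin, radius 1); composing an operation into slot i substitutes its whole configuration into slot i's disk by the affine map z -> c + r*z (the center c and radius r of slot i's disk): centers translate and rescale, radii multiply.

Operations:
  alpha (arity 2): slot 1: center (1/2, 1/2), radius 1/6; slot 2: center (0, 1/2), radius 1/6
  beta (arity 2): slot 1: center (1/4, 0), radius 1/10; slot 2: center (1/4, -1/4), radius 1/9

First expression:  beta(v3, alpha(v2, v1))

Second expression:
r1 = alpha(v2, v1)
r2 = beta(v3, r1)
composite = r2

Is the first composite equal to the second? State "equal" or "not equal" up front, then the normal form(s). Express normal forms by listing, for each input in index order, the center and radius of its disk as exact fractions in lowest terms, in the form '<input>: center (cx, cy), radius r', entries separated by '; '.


equal; both compose to v1: center (1/4, -7/36), radius 1/54; v2: center (11/36, -7/36), radius 1/54; v3: center (1/4, 0), radius 1/10

In normal form, the first expression is v1: center (1/4, -7/36), radius 1/54; v2: center (11/36, -7/36), radius 1/54; v3: center (1/4, 0), radius 1/10
In normal form, the second expression is v1: center (1/4, -7/36), radius 1/54; v2: center (11/36, -7/36), radius 1/54; v3: center (1/4, 0), radius 1/10
One common form — equal.


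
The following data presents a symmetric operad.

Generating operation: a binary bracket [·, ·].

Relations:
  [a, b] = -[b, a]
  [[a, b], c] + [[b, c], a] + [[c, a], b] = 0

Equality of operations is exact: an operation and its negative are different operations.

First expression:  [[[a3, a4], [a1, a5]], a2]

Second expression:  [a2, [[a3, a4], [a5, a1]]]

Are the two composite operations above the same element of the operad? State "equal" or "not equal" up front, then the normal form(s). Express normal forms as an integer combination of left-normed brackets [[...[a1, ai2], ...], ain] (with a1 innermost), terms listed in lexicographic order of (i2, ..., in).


equal; the common form is -[[[[a1, a5], a3], a4], a2] + [[[[a1, a5], a4], a3], a2]


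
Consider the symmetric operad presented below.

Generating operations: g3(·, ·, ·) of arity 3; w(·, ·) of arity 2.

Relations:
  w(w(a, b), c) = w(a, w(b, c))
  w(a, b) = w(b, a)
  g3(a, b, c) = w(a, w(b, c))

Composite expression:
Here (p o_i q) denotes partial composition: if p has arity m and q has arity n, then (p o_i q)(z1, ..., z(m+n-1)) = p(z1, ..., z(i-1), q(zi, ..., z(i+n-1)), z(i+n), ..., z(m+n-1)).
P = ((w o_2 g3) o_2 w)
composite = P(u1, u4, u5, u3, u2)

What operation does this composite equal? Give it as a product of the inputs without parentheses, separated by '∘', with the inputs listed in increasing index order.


u1 ∘ u2 ∘ u3 ∘ u4 ∘ u5

Both nesting and order wash out for w; what remains is which u's occur.
w(u4, u5) collapses to u4 ∘ u5
g3(w(u4, u5), u3, u2) collapses to u4 ∘ u5 ∘ u3 ∘ u2
w(u1, g3(w(u4, u5), u3, u2)) collapses to u1 ∘ u4 ∘ u5 ∘ u3 ∘ u2
putting the inputs in ascending order: u1 ∘ u2 ∘ u3 ∘ u4 ∘ u5


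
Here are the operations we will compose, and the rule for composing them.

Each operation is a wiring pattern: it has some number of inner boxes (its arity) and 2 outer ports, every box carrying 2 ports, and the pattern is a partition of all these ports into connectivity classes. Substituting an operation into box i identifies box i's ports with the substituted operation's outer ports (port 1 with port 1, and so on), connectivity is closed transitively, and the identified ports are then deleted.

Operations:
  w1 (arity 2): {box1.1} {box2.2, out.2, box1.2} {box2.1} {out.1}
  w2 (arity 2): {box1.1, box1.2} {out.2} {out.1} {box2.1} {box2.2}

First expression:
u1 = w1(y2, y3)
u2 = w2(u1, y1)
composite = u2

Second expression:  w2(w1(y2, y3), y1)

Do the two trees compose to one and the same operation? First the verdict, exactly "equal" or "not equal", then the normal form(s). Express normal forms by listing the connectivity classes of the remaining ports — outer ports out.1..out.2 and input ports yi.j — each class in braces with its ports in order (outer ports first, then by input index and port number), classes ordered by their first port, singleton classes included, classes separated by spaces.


equal: each reduces to {out.1} {out.2} {y1.1} {y1.2} {y2.1} {y2.2, y3.2} {y3.1}

The first expression reduces to {out.1} {out.2} {y1.1} {y1.2} {y2.1} {y2.2, y3.2} {y3.1}
The second expression reduces to {out.1} {out.2} {y1.1} {y1.2} {y2.1} {y2.2, y3.2} {y3.1}
Same normal form: equal.


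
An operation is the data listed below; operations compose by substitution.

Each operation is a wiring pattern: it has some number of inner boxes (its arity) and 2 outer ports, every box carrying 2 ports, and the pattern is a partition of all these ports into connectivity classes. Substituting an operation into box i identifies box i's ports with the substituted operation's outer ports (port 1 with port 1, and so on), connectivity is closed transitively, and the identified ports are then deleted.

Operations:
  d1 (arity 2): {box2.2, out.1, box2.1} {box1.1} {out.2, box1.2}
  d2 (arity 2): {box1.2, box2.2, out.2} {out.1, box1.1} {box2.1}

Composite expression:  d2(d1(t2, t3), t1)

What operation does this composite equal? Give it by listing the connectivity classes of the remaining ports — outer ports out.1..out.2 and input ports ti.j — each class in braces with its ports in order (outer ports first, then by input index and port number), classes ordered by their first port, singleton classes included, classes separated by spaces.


{out.1, t3.1, t3.2} {out.2, t1.2, t2.2} {t1.1} {t2.1}

Connectivity passes through glued d2-boundaries; trace each wire chain.
the subtree at d1 composes to {out.1, t3.1, t3.2} {out.2, t2.2} {t2.1} on (t2, t3); out.j = own outer ports
the subtree at d2 composes to {out.1, t3.1, t3.2} {out.2, t1.2, t2.2} {t1.1} {t2.1} on (t2, t3, t1); out.j = own outer ports


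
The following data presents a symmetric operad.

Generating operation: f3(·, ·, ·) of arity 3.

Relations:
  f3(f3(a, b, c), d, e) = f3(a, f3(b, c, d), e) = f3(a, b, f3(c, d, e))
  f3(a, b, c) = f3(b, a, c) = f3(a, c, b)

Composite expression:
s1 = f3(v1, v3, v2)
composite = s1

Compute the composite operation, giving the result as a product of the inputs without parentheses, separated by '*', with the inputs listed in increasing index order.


Shape and order are irrelevant to f3; the v-input set decides.
f3(v1, v3, v2) spells out as v1 * v3 * v2
reordering the factors by index: v1 * v2 * v3

v1 * v2 * v3


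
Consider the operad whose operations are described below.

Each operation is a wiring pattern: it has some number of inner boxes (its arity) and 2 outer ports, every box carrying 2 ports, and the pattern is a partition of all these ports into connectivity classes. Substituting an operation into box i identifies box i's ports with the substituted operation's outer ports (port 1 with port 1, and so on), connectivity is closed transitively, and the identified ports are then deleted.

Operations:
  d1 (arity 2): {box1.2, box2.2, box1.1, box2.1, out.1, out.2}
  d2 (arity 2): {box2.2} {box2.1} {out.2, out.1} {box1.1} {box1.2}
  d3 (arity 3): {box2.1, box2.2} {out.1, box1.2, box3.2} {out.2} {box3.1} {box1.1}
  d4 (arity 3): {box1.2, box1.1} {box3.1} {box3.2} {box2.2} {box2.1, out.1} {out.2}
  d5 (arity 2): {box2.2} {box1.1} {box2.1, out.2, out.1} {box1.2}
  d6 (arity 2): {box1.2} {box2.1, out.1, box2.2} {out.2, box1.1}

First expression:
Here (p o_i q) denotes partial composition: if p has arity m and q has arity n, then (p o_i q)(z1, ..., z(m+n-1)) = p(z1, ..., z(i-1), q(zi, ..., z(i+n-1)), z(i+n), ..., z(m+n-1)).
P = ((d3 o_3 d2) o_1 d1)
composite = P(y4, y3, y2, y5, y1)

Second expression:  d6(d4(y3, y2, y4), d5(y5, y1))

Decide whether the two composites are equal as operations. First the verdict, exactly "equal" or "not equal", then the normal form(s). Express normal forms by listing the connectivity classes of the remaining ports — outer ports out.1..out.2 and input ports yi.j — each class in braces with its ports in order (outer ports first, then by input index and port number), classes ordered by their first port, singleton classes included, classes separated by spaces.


not equal; first: {out.1, y3.1, y3.2, y4.1, y4.2} {out.2} {y1.1} {y1.2} {y2.1, y2.2} {y5.1} {y5.2}; second: {out.1, y1.1} {out.2, y2.1} {y1.2} {y2.2} {y3.1, y3.2} {y4.1} {y4.2} {y5.1} {y5.2}


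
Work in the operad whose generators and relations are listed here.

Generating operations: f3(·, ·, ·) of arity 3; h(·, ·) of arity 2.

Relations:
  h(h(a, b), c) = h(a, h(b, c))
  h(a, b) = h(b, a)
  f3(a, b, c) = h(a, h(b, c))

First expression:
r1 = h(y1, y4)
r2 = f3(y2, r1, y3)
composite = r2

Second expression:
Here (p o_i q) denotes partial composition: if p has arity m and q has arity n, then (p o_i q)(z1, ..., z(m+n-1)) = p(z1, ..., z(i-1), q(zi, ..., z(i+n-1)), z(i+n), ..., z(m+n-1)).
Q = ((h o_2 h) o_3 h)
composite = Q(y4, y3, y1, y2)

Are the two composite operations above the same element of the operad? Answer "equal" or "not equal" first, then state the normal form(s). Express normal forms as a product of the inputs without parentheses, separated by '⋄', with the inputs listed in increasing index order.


equal: each reduces to y1 ⋄ y2 ⋄ y3 ⋄ y4


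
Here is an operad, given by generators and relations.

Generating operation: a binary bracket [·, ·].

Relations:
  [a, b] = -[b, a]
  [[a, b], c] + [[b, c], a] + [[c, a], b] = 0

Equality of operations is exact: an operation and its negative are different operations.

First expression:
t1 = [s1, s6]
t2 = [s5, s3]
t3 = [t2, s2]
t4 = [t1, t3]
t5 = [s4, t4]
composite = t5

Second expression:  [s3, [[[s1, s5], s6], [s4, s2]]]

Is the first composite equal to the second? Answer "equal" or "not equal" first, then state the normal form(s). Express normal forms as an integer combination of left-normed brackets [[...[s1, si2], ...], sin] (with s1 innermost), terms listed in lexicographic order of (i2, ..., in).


The first composite normalizes to -[[[[[s1, s6], s2], s3], s5], s4] + [[[[[s1, s6], s2], s5], s3], s4] + [[[[[s1, s6], s3], s5], s2], s4] - [[[[[s1, s6], s5], s3], s2], s4]
The second composite normalizes to [[[[[s1, s5], s6], s2], s4], s3] - [[[[[s1, s5], s6], s4], s2], s3]
They disagree, so not equal.

not equal; the first gives -[[[[[s1, s6], s2], s3], s5], s4] + [[[[[s1, s6], s2], s5], s3], s4] + [[[[[s1, s6], s3], s5], s2], s4] - [[[[[s1, s6], s5], s3], s2], s4] and the second [[[[[s1, s5], s6], s2], s4], s3] - [[[[[s1, s5], s6], s4], s2], s3]


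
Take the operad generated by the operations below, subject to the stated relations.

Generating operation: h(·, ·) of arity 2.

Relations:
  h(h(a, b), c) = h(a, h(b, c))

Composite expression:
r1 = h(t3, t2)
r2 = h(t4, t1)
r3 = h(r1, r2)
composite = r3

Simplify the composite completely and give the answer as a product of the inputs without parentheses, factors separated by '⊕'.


t3 ⊕ t2 ⊕ t4 ⊕ t1

Under associativity of h, the answer is the t's in reading order.
h(t3, t2) linearizes to t3 ⊕ t2
h(t4, t1) linearizes to t4 ⊕ t1
h(h(t3, t2), h(t4, t1)) linearizes to t3 ⊕ t2 ⊕ t4 ⊕ t1


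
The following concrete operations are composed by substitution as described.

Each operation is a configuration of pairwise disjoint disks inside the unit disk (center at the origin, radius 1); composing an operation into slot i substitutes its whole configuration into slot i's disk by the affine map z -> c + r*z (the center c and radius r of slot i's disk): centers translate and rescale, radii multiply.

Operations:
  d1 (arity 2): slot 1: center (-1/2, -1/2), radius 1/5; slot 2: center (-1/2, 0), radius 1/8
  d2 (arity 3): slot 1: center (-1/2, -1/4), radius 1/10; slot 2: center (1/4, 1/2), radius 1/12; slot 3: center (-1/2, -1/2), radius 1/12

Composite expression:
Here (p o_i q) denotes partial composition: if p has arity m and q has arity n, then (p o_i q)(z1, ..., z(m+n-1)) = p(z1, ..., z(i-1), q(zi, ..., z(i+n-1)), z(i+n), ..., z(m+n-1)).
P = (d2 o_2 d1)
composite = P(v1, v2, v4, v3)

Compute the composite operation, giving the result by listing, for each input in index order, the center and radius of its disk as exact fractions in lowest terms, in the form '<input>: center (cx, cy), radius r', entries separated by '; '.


v1: center (-1/2, -1/4), radius 1/10; v2: center (5/24, 11/24), radius 1/60; v3: center (-1/2, -1/2), radius 1/12; v4: center (5/24, 1/2), radius 1/96

Affine substitution under d2: radii multiply and v-centers shift.
tracing v1 down its 1-map path: center (-1/2, -1/4), radius 1/10
tracing v2 down its 2-map path: center (5/24, 11/24), radius 1/60
tracing v4 down its 2-map path: center (5/24, 1/2), radius 1/96
tracing v3 down its 1-map path: center (-1/2, -1/2), radius 1/12


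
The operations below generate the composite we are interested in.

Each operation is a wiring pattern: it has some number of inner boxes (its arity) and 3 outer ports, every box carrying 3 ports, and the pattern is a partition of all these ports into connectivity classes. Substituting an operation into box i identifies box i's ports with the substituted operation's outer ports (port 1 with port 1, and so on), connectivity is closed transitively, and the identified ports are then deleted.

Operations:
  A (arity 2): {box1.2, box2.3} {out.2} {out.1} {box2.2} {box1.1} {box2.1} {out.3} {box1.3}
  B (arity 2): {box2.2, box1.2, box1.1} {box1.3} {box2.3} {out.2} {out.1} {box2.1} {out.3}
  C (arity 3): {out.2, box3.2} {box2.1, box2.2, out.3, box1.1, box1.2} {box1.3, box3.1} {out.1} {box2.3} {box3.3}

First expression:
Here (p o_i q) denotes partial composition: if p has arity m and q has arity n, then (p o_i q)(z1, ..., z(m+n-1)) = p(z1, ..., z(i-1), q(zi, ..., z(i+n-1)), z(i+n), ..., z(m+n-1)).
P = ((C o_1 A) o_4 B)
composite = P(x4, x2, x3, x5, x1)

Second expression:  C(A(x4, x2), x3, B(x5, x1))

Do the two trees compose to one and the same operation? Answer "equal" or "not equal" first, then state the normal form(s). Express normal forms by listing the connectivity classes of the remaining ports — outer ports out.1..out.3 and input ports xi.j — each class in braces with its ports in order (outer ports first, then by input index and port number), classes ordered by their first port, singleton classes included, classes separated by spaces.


Normal form of the first expression: {out.1} {out.2} {out.3, x3.1, x3.2} {x1.1} {x1.2, x5.1, x5.2} {x1.3} {x2.1} {x2.2} {x2.3, x4.2} {x3.3} {x4.1} {x4.3} {x5.3}
Normal form of the second expression: {out.1} {out.2} {out.3, x3.1, x3.2} {x1.1} {x1.2, x5.1, x5.2} {x1.3} {x2.1} {x2.2} {x2.3, x4.2} {x3.3} {x4.1} {x4.3} {x5.3}
One common form — equal.

equal; both compose to {out.1} {out.2} {out.3, x3.1, x3.2} {x1.1} {x1.2, x5.1, x5.2} {x1.3} {x2.1} {x2.2} {x2.3, x4.2} {x3.3} {x4.1} {x4.3} {x5.3}
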